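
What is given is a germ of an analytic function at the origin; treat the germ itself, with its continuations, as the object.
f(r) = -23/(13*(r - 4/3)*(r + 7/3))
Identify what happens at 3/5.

The point is a regular point.

Denominator factors: r + 7/3 = 44/15 at r = 3/5; r - 4/3 = -11/15 at r = 3/5 — none vanishes.
So the germ continues analytically to 3/5.


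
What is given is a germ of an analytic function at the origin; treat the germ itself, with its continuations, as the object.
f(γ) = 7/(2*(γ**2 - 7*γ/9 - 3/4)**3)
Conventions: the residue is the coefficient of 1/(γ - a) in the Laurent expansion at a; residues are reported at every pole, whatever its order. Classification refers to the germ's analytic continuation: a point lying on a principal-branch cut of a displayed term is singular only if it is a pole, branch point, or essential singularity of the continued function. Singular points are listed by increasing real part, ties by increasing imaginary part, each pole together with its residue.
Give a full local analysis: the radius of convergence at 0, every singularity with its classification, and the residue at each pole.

Denominator factor (γ**2 - 7*γ/9 - 3/4)^3: discriminant 292/81, real irrational roots 7/18 + (1/9)*sqrt(73) and 7/18 - (1/9)*sqrt(73); poles of order 3, moduli 7/18 + (1/9)*sqrt(73) and -7/18 + (1/9)*sqrt(73).
The radius of convergence is the smallest modulus among the singular points: -7/18 + (1/9)*sqrt(73).
The factor γ**2 - 7*γ/9 - 3/4 splits as (γ - a)(γ - a') with a = 7/18 - (1/9)*sqrt(73), a' = 7/18 + (1/9)*sqrt(73). At the order-3 pole a set g(γ) = (γ - a)^3*f(γ) = [7/2] / (γ - a')^3.
Order-3 pole: residue = g''(a)/2; g''(7/18 - (1/9)*sqrt(73)) = -(1240029/6224272)*sqrt(73), so the residue is -(1240029/12448544)*sqrt(73).
The factor γ**2 - 7*γ/9 - 3/4 splits as (γ - a)(γ - a') with a = 7/18 + (1/9)*sqrt(73), a' = 7/18 - (1/9)*sqrt(73). At the order-3 pole a set g(γ) = (γ - a)^3*f(γ) = [7/2] / (γ - a')^3.
Order-3 pole: residue = g''(a)/2; g''(7/18 + (1/9)*sqrt(73)) = (1240029/6224272)*sqrt(73), so the residue is (1240029/12448544)*sqrt(73).
List the singular points by increasing real part (a conjugate pair: the negative imaginary part first).

Radius of convergence at 0: -7/18 + (1/9)*sqrt(73).
At 7/18 - (1/9)*sqrt(73): a pole of order 3; residue -(1240029/12448544)*sqrt(73).
At 7/18 + (1/9)*sqrt(73): a pole of order 3; residue (1240029/12448544)*sqrt(73).


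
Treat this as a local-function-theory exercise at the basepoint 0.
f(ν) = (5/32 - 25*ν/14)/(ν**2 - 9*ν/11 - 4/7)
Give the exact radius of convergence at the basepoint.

The radius of convergence is -9/22 + (1/154)*sqrt(17521).

Denominator factor (ν**2 - 9*ν/11 - 4/7): discriminant 2503/847, real irrational roots 9/22 + (1/154)*sqrt(17521) and 9/22 - (1/154)*sqrt(17521); poles of order 1, moduli 9/22 + (1/154)*sqrt(17521) and -9/22 + (1/154)*sqrt(17521).
The radius of convergence is the smallest modulus among the singular points: -9/22 + (1/154)*sqrt(17521).


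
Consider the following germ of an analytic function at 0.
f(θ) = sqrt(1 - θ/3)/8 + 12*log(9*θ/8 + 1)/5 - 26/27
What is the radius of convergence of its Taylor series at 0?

Branch term (1/8)*sqrt(1 - θ/(3)): its argument vanishes at θ = 3, a square-root branch point, modulus 3.
Branch term (12/5)*log(1 - θ/(-8/9)): its argument vanishes at θ = -8/9, a logarithmic branch point, modulus 8/9.
The radius of convergence is the smallest modulus among the singular points: 8/9.

The radius of convergence is 8/9.


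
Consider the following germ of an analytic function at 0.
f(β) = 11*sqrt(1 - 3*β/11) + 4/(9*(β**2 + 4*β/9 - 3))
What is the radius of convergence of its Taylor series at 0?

Denominator factor (β**2 + 4*β/9 - 3): discriminant 988/81, real irrational roots -2/9 + (1/9)*sqrt(247) and -2/9 - (1/9)*sqrt(247); poles of order 1, moduli -2/9 + (1/9)*sqrt(247) and 2/9 + (1/9)*sqrt(247).
Branch term (11)*sqrt(1 - β/(11/3)): its argument vanishes at β = 11/3, a square-root branch point, modulus 11/3.
The radius of convergence is the smallest modulus among the singular points: -2/9 + (1/9)*sqrt(247).

The radius of convergence is -2/9 + (1/9)*sqrt(247).


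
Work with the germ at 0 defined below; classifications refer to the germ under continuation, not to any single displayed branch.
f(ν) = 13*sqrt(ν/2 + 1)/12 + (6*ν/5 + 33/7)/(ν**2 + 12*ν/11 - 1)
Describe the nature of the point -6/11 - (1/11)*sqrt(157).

The denominator factor ν**2 + 12*ν/11 - 1 vanishes at -6/11 - (1/11)*sqrt(157) and appears to the power 1; the numerator there equals 1563/385 - (6/55)*sqrt(157), nonzero, and no other factor vanishes.
The branch terms are analytic at this point.
Hence a pole whose order is the multiplicity, 1.

The point is a pole of order 1.


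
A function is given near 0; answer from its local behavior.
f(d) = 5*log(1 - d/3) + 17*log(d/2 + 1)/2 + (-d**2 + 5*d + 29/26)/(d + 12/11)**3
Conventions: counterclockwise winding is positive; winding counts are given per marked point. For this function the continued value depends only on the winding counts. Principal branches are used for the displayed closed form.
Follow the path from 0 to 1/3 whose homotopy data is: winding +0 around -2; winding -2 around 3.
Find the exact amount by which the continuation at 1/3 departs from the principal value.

The rational part is single-valued and drops out of the difference; each branch term changes only by its own monodromy.
(5)*log(1 - d/(3)): each positive loop around 3 adds 2*pi*i to the log, so winding -2 contributes (5)*(-2)*2*pi*i = -(20)*pi*i.
(17/2)*log(1 - d/(-2)): winding 0 around -2, so this term returns to its principal value, contribution 0.
Summing the contributions at d = 1/3 gives -(20)*pi*i.

Continued minus principal equals -(20)*pi*i.


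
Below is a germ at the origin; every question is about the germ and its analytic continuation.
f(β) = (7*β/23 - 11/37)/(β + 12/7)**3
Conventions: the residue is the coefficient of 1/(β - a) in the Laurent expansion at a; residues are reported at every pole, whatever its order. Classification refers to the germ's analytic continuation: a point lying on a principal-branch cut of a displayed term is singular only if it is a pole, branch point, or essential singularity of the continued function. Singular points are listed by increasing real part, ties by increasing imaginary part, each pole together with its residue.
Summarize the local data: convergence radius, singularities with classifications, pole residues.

Radius of convergence at 0: 12/7.
At -12/7: a pole of order 3; residue 0.

Denominator factor (β + 12/7)^3: pole of order 3 at -12/7, modulus 12/7.
The radius of convergence is the smallest modulus among the singular points: 12/7.
At the order-3 pole -12/7 set g(β) = (β - (-12/7))^3*f(β) = 7*β/23 - 11/37.
Order-3 pole: residue = g''(a)/2; g''(-12/7) = 0, so the residue is 0.


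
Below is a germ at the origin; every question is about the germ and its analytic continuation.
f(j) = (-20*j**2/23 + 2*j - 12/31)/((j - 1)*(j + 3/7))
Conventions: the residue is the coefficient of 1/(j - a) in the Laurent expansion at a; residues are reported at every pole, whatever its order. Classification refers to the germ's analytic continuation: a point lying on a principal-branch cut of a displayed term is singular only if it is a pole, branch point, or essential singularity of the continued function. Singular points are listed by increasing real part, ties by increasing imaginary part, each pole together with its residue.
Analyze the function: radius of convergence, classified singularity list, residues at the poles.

Radius of convergence at 0: 3/7.
At -3/7: a pole of order 1; residue 4905/4991.
At 1: a pole of order 1; residue 371/713.

Denominator factor (j + 3/7): pole of order 1 at -3/7, modulus 3/7.
Denominator factor (j - 1): pole of order 1 at 1, modulus 1.
The radius of convergence is the smallest modulus among the singular points: 3/7.
At the order-1 pole -3/7 set g(j) = (j - (-3/7))*f(j) = (-20*j**2/23 + 2*j - 12/31)/(j - 1).
Simple pole: residue = g(a) at a = -3/7, which is 4905/4991.
At the order-1 pole 1 set g(j) = (j - (1))*f(j) = (-20*j**2/23 + 2*j - 12/31)/(j + 3/7).
Simple pole: residue = g(a) at a = 1, which is 371/713.
List the singular points by increasing real part (a conjugate pair: the negative imaginary part first).


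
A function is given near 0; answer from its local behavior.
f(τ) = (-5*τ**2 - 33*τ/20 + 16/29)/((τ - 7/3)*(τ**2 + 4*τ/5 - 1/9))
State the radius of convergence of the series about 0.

The radius of convergence is -2/5 + (1/15)*sqrt(61).

Denominator factor (τ - 7/3): pole of order 1 at 7/3, modulus 7/3.
Denominator factor (τ**2 + 4*τ/5 - 1/9): discriminant 244/225, real irrational roots -2/5 + (1/15)*sqrt(61) and -2/5 - (1/15)*sqrt(61); poles of order 1, moduli -2/5 + (1/15)*sqrt(61) and 2/5 + (1/15)*sqrt(61).
The radius of convergence is the smallest modulus among the singular points: -2/5 + (1/15)*sqrt(61).


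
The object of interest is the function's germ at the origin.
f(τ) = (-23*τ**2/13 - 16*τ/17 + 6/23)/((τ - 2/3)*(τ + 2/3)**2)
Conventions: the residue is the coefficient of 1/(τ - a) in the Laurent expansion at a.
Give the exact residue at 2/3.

At the order-1 pole 2/3 set g(τ) = (τ - (2/3))*f(τ) = (-23*τ**2/13 - 16*τ/17 + 6/23)/(τ + 2/3)**2.
Simple pole: residue = g(a) at a = 2/3, which is -26371/40664.

The residue is -26371/40664.


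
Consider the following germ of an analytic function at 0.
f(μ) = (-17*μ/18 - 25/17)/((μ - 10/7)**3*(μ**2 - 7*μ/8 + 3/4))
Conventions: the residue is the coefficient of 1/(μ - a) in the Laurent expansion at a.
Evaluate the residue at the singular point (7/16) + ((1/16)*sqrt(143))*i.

The residue is (14684173/27908424) + ((155924027/3990904632)*sqrt(143))*i.

The factor μ**2 - 7*μ/8 + 3/4 splits as (μ - a)(μ - a') with a = (7/16) + ((1/16)*sqrt(143))*i, a' = (7/16) - ((1/16)*sqrt(143))*i. At the order-1 pole a set g(μ) = (μ - a)*f(μ) = [(-17*μ/18 - 25/17)/(μ - 10/7)**3] / (μ - a').
Simple pole: residue = g(a) at a = (7/16) + ((1/16)*sqrt(143))*i, which is (14684173/27908424) + ((155924027/3990904632)*sqrt(143))*i.


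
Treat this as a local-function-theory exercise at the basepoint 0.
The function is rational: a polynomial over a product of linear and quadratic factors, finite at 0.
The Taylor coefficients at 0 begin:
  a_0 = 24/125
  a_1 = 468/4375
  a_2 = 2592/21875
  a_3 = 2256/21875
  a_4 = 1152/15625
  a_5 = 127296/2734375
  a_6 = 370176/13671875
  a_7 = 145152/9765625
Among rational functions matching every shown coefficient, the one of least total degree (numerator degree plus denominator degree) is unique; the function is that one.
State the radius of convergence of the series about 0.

No rational of total degree below 5 reproduces all 8 coefficients; solving the [2/3] Pade equations on them gives f(ε) = (-9*ε**2/7 + 27*ε/14 - 3)/(ε - 5/2)**3, whose expansion matches every shown term.
Denominator factor (ε - 5/2)^3: pole of order 3 at 5/2, modulus 5/2.
The radius of convergence is the smallest modulus among the singular points: 5/2.

The radius of convergence is 5/2.


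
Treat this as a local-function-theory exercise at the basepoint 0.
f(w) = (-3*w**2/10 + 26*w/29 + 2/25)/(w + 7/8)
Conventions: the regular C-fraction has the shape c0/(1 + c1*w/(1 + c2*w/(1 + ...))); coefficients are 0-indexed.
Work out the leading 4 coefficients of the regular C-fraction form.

Taylor coefficients (expand at 0): a_0 = 16/175, a_1 = 32688/35525, a_2 = -346764/248675, a_3 = 2774112/1740725.
c0 = a_0 = 16/175. Peel one level at a time: if S = 1 + c*w/S' with S'(0) = 1, then c is the w-coefficient of S and S' = c*w/(S - 1).
S_1 = c0/f = 1 + (-2043/203)*w + (2744205/23548)*w^2 + ...; c1 = -2043/203.
S_2 = c1*w/(S_1 - 1) = 1 + (914735/78996)*w + (4190065/7420176)*w^2 + ...; c2 = 914735/78996.
S_3 = c2*w/(S_2 - 1) = 1 + (-24302377/498347628)*w + ...; c3 = -24302377/498347628.

The regular C-fraction coefficients are [16/175, -2043/203, 914735/78996, -24302377/498347628].


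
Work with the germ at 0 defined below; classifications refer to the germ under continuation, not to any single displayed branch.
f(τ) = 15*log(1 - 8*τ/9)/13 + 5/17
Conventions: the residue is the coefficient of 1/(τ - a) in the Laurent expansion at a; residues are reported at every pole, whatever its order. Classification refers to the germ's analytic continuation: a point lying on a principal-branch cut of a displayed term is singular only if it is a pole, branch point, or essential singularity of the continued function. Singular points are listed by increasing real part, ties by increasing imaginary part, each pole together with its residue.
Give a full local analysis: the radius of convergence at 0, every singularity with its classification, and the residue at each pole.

Branch term (15/13)*log(1 - τ/(9/8)): its argument vanishes at τ = 9/8, a logarithmic branch point, modulus 9/8.
The radius of convergence is the smallest modulus among the singular points: 9/8.

Radius of convergence at 0: 9/8.
At 9/8: a logarithmic branch point.


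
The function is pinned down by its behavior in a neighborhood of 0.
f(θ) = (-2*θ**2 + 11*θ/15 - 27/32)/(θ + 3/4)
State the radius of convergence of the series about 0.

Denominator factor (θ + 3/4): pole of order 1 at -3/4, modulus 3/4.
The radius of convergence is the smallest modulus among the singular points: 3/4.

The radius of convergence is 3/4.


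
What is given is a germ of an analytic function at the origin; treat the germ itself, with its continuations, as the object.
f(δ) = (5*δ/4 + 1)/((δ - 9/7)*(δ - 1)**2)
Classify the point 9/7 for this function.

The point is a pole of order 1.

The denominator factor δ - 9/7 vanishes at 9/7 and appears to the power 1; the numerator there equals 73/28, nonzero, and no other factor vanishes.
Hence a pole whose order is the multiplicity, 1.


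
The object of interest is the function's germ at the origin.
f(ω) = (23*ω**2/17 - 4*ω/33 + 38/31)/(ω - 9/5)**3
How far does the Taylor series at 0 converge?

Denominator factor (ω - 9/5)^3: pole of order 3 at 9/5, modulus 9/5.
The radius of convergence is the smallest modulus among the singular points: 9/5.

The radius of convergence is 9/5.


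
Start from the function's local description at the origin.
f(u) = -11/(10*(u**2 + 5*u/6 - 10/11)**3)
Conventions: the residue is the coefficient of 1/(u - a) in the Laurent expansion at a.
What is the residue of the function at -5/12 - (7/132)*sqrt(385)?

The residue is (31049568/3603000625)*sqrt(385).

The factor u**2 + 5*u/6 - 10/11 splits as (u - a)(u - a') with a = -5/12 - (7/132)*sqrt(385), a' = -5/12 + (7/132)*sqrt(385). At the order-3 pole a set g(u) = (u - a)^3*f(u) = [-11/10] / (u - a')^3.
Order-3 pole: residue = g''(a)/2; g''(-5/12 - (7/132)*sqrt(385)) = (62099136/3603000625)*sqrt(385), so the residue is (31049568/3603000625)*sqrt(385).


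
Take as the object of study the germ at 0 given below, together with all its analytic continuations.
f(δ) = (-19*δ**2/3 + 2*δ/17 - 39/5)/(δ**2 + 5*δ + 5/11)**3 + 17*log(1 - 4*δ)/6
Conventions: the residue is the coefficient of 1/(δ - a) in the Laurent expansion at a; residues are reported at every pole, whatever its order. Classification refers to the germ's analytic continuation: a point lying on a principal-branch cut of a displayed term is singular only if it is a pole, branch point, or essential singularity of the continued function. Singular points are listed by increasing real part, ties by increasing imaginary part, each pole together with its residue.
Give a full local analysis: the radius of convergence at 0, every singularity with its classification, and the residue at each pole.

Radius of convergence at 0: 5/2 - (1/22)*sqrt(2805).
At -5/2 - (1/22)*sqrt(2805): a pole of order 3; residue (2187163/1409416875)*sqrt(2805).
At -5/2 + (1/22)*sqrt(2805): a pole of order 3; residue -(2187163/1409416875)*sqrt(2805).
At 1/4: a logarithmic branch point.


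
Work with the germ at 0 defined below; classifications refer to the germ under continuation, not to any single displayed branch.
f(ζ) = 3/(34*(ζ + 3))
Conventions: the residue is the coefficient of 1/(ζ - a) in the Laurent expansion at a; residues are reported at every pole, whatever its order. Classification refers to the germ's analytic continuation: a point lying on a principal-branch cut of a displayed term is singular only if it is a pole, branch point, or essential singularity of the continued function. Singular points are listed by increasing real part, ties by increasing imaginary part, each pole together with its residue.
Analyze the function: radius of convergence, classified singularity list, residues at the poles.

Radius of convergence at 0: 3.
At -3: a pole of order 1; residue 3/34.

Denominator factor (ζ + 3): pole of order 1 at -3, modulus 3.
The radius of convergence is the smallest modulus among the singular points: 3.
At the order-1 pole -3 set g(ζ) = (ζ - (-3))*f(ζ) = 3/34.
Simple pole: residue = g(a) at a = -3, which is 3/34.


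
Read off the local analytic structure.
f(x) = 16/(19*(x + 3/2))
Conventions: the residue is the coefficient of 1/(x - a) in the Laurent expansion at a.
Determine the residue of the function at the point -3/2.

The residue is 16/19.

At the order-1 pole -3/2 set g(x) = (x - (-3/2))*f(x) = 16/19.
Simple pole: residue = g(a) at a = -3/2, which is 16/19.


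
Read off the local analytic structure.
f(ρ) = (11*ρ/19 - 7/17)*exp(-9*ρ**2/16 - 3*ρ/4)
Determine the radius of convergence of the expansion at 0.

The factor exp(-9*ρ**2/16 - 3*ρ/4) is entire and contributes no finite singular point.
The polynomial part has no poles.
No finite singular points: the Taylor series at 0 converges everywhere.

The radius of convergence is infinite.


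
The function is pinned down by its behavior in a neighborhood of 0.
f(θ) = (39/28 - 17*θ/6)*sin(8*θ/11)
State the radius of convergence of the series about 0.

The radius of convergence is infinite.

The factor sin(8*θ/11) is entire and contributes no finite singular point.
The polynomial part has no poles.
No finite singular points: the Taylor series at 0 converges everywhere.


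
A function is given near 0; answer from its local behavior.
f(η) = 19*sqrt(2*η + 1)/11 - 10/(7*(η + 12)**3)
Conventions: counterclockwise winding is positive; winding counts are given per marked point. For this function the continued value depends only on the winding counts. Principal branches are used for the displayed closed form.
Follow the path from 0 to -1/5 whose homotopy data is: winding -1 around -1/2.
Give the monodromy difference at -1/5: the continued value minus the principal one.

Continued minus principal equals -(38/55)*sqrt(15).

The rational part is single-valued and drops out of the difference; each branch term changes only by its own monodromy.
(19/11)*sqrt(1 - η/(-1/2)): winding -1 is odd, the square root flips sign, contributing -2*(19/11)*sqrt(1 - (-1/5)/(-1/2)) = -2*(19/11)*sqrt(3/5) = -(38/55)*sqrt(15).
Summing the contributions at η = -1/5 gives -(38/55)*sqrt(15).


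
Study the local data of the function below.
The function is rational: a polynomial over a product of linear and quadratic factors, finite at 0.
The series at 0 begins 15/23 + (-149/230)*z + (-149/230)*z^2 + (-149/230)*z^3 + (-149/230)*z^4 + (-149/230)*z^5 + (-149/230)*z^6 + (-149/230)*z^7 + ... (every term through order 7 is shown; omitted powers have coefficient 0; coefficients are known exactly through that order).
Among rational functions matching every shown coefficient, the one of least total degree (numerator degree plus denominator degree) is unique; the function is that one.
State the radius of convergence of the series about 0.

No rational of total degree below 2 reproduces all 8 coefficients; solving the [1/1] Pade equations on them gives f(z) = (13*z/10 - 15/23)/(z - 1), whose expansion matches every shown term.
Denominator factor (z - 1): pole of order 1 at 1, modulus 1.
The radius of convergence is the smallest modulus among the singular points: 1.

The radius of convergence is 1.


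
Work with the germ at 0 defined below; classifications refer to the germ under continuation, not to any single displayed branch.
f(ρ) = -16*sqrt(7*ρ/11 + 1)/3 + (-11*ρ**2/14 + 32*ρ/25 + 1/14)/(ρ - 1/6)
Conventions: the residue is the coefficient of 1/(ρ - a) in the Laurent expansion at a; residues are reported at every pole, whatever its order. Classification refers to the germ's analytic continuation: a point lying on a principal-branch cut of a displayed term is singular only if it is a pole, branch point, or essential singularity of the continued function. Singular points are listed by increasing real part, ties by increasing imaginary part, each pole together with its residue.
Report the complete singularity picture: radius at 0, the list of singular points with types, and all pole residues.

Denominator factor (ρ - 1/6): pole of order 1 at 1/6, modulus 1/6.
Branch term (-16/3)*sqrt(1 - ρ/(-11/7)): its argument vanishes at ρ = -11/7, a square-root branch point, modulus 11/7.
The radius of convergence is the smallest modulus among the singular points: 1/6.
The branch term is analytic at 1/6 and contributes nothing to the residue; only the rational part matters.
At the order-1 pole 1/6 set g(ρ) = (ρ - (1/6))*(rational part) = -11*ρ**2/14 + 32*ρ/25 + 1/14.
Simple pole: residue = g(a) at a = 1/6, which is 3313/12600.
List the singular points by increasing real part (a conjugate pair: the negative imaginary part first).

Radius of convergence at 0: 1/6.
At -11/7: an algebraic (square-root) branch point.
At 1/6: a pole of order 1; residue 3313/12600.


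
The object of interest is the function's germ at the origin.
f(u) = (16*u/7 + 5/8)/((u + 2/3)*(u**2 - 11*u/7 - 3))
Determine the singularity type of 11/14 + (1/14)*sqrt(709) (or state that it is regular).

The point is a pole of order 1.

The denominator factor u**2 - 11*u/7 - 3 vanishes at 11/14 + (1/14)*sqrt(709) and appears to the power 1; the numerator there equals 949/392 + (8/49)*sqrt(709), nonzero, and no other factor vanishes.
Hence a pole whose order is the multiplicity, 1.


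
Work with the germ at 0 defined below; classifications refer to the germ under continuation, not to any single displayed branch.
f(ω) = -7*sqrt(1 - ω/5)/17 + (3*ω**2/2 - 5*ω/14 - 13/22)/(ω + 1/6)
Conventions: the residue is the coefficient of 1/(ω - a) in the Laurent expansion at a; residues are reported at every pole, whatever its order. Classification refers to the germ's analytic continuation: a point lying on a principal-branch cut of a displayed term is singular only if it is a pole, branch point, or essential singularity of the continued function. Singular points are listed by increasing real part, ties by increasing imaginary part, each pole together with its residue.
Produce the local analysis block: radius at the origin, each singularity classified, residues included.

Radius of convergence at 0: 1/6.
At -1/6: a pole of order 1; residue -905/1848.
At 5: an algebraic (square-root) branch point.

Denominator factor (ω + 1/6): pole of order 1 at -1/6, modulus 1/6.
Branch term (-7/17)*sqrt(1 - ω/(5)): its argument vanishes at ω = 5, a square-root branch point, modulus 5.
The radius of convergence is the smallest modulus among the singular points: 1/6.
The branch term is analytic at -1/6 and contributes nothing to the residue; only the rational part matters.
At the order-1 pole -1/6 set g(ω) = (ω - (-1/6))*(rational part) = 3*ω**2/2 - 5*ω/14 - 13/22.
Simple pole: residue = g(a) at a = -1/6, which is -905/1848.
List the singular points by increasing real part (a conjugate pair: the negative imaginary part first).


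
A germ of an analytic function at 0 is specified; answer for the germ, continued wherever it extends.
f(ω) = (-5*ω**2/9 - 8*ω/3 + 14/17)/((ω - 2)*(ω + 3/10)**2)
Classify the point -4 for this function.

The point is a regular point.

Denominator factors: ω - 2 = -6 at ω = -4; ω + 3/10 = -37/10 at ω = -4 — none vanishes.
So the germ continues analytically to -4.


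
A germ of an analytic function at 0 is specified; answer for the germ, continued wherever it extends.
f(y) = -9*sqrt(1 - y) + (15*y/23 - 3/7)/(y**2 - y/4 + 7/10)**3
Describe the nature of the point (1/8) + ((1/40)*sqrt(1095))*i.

The point is a pole of order 3.

The denominator factor y**2 - y/4 + 7/10 vanishes at (1/8) + ((1/40)*sqrt(1095))*i and appears to the power 3; the numerator there equals (-447/1288) + ((3/184)*sqrt(1095))*i, nonzero, and no other factor vanishes.
The branch terms are analytic at this point.
Hence a pole whose order is the multiplicity, 3.


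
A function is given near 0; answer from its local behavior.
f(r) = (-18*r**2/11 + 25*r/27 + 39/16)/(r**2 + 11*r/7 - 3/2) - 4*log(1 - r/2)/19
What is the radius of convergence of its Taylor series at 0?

Denominator factor (r**2 + 11*r/7 - 3/2): discriminant 415/49, real irrational roots -11/14 + (1/14)*sqrt(415) and -11/14 - (1/14)*sqrt(415); poles of order 1, moduli -11/14 + (1/14)*sqrt(415) and 11/14 + (1/14)*sqrt(415).
Branch term (-4/19)*log(1 - r/(2)): its argument vanishes at r = 2, a logarithmic branch point, modulus 2.
The radius of convergence is the smallest modulus among the singular points: -11/14 + (1/14)*sqrt(415).

The radius of convergence is -11/14 + (1/14)*sqrt(415).


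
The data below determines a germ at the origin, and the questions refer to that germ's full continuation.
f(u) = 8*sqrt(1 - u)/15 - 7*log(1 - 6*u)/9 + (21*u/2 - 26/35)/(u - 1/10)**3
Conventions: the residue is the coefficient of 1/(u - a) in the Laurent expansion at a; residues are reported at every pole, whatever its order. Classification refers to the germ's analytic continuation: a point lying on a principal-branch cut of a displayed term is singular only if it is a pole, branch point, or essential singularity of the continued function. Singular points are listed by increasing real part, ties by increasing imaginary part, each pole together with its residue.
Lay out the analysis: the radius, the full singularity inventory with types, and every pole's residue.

Denominator factor (u - 1/10)^3: pole of order 3 at 1/10, modulus 1/10.
Branch term (8/15)*sqrt(1 - u/(1)): its argument vanishes at u = 1, a square-root branch point, modulus 1.
Branch term (-7/9)*log(1 - u/(1/6)): its argument vanishes at u = 1/6, a logarithmic branch point, modulus 1/6.
The radius of convergence is the smallest modulus among the singular points: 1/10.
The branch terms are analytic at 1/10 and contribute nothing to the residue; only the rational part matters.
At the order-3 pole 1/10 set g(u) = (u - (1/10))^3*(rational part) = 21*u/2 - 26/35.
Order-3 pole: residue = g''(a)/2; g''(1/10) = 0, so the residue is 0.
List the singular points by increasing real part (a conjugate pair: the negative imaginary part first).

Radius of convergence at 0: 1/10.
At 1/10: a pole of order 3; residue 0.
At 1/6: a logarithmic branch point.
At 1: an algebraic (square-root) branch point.


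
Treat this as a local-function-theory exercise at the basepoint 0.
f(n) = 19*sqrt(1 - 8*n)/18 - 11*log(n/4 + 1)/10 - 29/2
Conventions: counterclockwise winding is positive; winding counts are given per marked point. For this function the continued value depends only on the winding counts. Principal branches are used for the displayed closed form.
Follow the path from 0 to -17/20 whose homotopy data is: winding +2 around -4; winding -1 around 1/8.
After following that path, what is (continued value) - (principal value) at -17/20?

The rational part is single-valued and drops out of the difference; each branch term changes only by its own monodromy.
(19/18)*sqrt(1 - n/(1/8)): winding -1 is odd, the square root flips sign, contributing -2*(19/18)*sqrt(1 - (-17/20)/(1/8)) = -2*(19/18)*sqrt(39/5) = -(19/45)*sqrt(195).
(-11/10)*log(1 - n/(-4)): each positive loop around -4 adds 2*pi*i to the log, so winding +2 contributes (-11/10)*(2)*2*pi*i = -(22/5)*pi*i.
Summing the contributions at n = -17/20 gives (-(19/45)*sqrt(195)) - ((22/5)*pi)*i.

Continued minus principal equals (-(19/45)*sqrt(195)) - ((22/5)*pi)*i.


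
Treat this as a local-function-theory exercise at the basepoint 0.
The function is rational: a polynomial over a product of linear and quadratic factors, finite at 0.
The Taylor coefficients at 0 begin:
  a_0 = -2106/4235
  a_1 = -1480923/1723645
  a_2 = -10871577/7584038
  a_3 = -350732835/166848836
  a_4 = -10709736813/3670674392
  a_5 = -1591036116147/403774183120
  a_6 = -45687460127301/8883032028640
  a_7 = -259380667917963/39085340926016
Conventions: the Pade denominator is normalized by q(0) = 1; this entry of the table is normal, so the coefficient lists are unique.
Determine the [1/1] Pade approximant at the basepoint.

The Pade approximant has numerator coefficients [-2106/4235, -929572524/31513401535]; denominator coefficients [1, -671085/402226].

Taylor coefficients needed (read off): a_0 = -2106/4235, a_1 = -1480923/1723645, a_2 = -10871577/7584038.
Write the denominator as Q(x) = 1 + q1*x. Requiring Q*f - P = O(x^3) with deg P <= 1 kills the coefficients of x^2..x^2 in Q*f:
  x^2: a_2 + q1*a_1 = 0, i.e. -10871577/7584038 + (-1480923/1723645)*q1 = 0.
Solving this linear system: q1 = -671085/402226.
The numerator is Q*f truncated at degree 1: P0 = a_0 = -2106/4235; P1 = a_1 + q1*a_0 = -929572524/31513401535.


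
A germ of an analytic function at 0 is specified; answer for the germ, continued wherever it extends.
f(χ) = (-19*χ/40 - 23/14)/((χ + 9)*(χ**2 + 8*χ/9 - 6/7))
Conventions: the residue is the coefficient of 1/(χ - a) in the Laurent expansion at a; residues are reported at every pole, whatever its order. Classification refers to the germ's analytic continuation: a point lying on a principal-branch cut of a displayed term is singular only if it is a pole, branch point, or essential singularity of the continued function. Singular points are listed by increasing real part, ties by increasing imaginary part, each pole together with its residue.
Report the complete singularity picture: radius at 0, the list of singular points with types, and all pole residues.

Radius of convergence at 0: -4/9 + (1/63)*sqrt(4186).
At -9: a pole of order 1; residue 737/20200.
At -4/9 - (1/63)*sqrt(4186): a pole of order 1; residue -737/40400 + (14803/12079600)*sqrt(4186).
At -4/9 + (1/63)*sqrt(4186): a pole of order 1; residue -737/40400 - (14803/12079600)*sqrt(4186).


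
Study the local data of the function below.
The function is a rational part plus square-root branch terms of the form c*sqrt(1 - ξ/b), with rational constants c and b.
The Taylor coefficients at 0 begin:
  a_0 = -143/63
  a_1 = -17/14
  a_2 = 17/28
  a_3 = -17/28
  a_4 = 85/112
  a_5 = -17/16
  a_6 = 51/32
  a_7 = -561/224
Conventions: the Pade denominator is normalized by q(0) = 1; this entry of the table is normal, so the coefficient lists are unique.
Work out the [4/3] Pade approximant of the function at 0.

Taylor coefficients needed (read off): a_0 = -143/63, a_1 = -17/14, a_2 = 17/28, a_3 = -17/28, a_4 = 85/112, a_5 = -17/16, a_6 = 51/32, a_7 = -561/224.
Write the denominator as Q(ξ) = 1 + q1*ξ + q2*ξ^2 + q3*ξ^3. Requiring Q*f - P = O(ξ^8) with deg P <= 4 kills the coefficients of ξ^5..ξ^7 in Q*f:
  ξ^5: a_5 + q1*a_4 + q2*a_3 + q3*a_2 = 0, i.e. -17/16 + (85/112)*q1 + (-17/28)*q2 + (17/28)*q3 = 0.
  ξ^6: a_6 + q1*a_5 + q2*a_4 + q3*a_3 = 0, i.e. 51/32 + (-17/16)*q1 + (85/112)*q2 + (-17/28)*q3 = 0.
  ξ^7: a_7 + q1*a_6 + q2*a_5 + q3*a_4 = 0, i.e. -561/224 + (51/32)*q1 + (-17/16)*q2 + (85/112)*q3 = 0.
Solving this linear system: q1 = 3, q2 = 5/2, q3 = 1/2.
The numerator is Q*f truncated at degree 4: P0 = a_0 = -143/63; P1 = a_1 + q1*a_0 = -337/42; P2 = a_2 + q1*a_1 + q2*a_0 = -2195/252; P3 = a_3 + q1*a_2 + q2*a_1 + q3*a_0 = -745/252; P4 = a_4 + q1*a_3 + q2*a_2 + q3*a_1 = -17/112.

The Pade approximant has numerator coefficients [-143/63, -337/42, -2195/252, -745/252, -17/112]; denominator coefficients [1, 3, 5/2, 1/2].


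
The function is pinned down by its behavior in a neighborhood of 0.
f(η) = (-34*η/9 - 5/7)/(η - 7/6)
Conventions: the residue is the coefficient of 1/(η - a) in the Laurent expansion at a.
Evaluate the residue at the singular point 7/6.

At the order-1 pole 7/6 set g(η) = (η - (7/6))*f(η) = -34*η/9 - 5/7.
Simple pole: residue = g(a) at a = 7/6, which is -968/189.

The residue is -968/189.


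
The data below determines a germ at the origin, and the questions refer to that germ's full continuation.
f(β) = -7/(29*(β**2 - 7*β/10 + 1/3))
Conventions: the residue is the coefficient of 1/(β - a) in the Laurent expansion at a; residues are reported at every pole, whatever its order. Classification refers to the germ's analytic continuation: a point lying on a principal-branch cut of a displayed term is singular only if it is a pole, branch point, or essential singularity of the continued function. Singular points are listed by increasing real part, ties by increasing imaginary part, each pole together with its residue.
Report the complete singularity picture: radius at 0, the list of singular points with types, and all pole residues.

Denominator factor (β**2 - 7*β/10 + 1/3): discriminant -253/300, complex-conjugate roots (7/20) + ((1/60)*sqrt(759))*i and (7/20) - ((1/60)*sqrt(759))*i; poles of order 1, moduli (1/3)*sqrt(3) and (1/3)*sqrt(3).
The radius of convergence is the smallest modulus among the singular points: (1/3)*sqrt(3).
The factor β**2 - 7*β/10 + 1/3 splits as (β - a)(β - a') with a = (7/20) - ((1/60)*sqrt(759))*i, a' = (7/20) + ((1/60)*sqrt(759))*i. At the order-1 pole a set g(β) = (β - a)*f(β) = [-7/29] / (β - a').
Simple pole: residue = g(a) at a = (7/20) - ((1/60)*sqrt(759))*i, which is -((70/7337)*sqrt(759))*i.
The factor β**2 - 7*β/10 + 1/3 splits as (β - a)(β - a') with a = (7/20) + ((1/60)*sqrt(759))*i, a' = (7/20) - ((1/60)*sqrt(759))*i. At the order-1 pole a set g(β) = (β - a)*f(β) = [-7/29] / (β - a').
Simple pole: residue = g(a) at a = (7/20) + ((1/60)*sqrt(759))*i, which is ((70/7337)*sqrt(759))*i.
List the singular points by increasing real part (a conjugate pair: the negative imaginary part first).

Radius of convergence at 0: (1/3)*sqrt(3).
At (7/20) - ((1/60)*sqrt(759))*i: a pole of order 1; residue -((70/7337)*sqrt(759))*i.
At (7/20) + ((1/60)*sqrt(759))*i: a pole of order 1; residue ((70/7337)*sqrt(759))*i.


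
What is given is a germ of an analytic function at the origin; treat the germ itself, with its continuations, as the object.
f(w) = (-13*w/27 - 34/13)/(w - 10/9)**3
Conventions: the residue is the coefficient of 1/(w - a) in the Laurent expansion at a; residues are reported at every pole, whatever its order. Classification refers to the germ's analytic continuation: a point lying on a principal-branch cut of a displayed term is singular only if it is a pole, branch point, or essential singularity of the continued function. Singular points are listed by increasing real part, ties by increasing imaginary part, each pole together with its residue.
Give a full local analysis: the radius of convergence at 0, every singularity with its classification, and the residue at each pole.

Denominator factor (w - 10/9)^3: pole of order 3 at 10/9, modulus 10/9.
The radius of convergence is the smallest modulus among the singular points: 10/9.
At the order-3 pole 10/9 set g(w) = (w - (10/9))^3*f(w) = -13*w/27 - 34/13.
Order-3 pole: residue = g''(a)/2; g''(10/9) = 0, so the residue is 0.

Radius of convergence at 0: 10/9.
At 10/9: a pole of order 3; residue 0.


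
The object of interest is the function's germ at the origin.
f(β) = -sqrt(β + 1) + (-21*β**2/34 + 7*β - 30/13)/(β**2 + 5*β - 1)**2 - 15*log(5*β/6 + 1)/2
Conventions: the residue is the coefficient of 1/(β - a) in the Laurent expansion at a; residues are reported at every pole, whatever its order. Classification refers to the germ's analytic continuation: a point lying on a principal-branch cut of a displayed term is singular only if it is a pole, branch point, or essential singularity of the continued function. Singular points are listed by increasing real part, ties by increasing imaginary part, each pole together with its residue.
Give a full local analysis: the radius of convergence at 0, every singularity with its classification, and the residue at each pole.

Radius of convergence at 0: -5/2 + (1/2)*sqrt(29).
At -5/2 - (1/2)*sqrt(29): a pole of order 2; residue -(8482/185861)*sqrt(29).
At -6/5: a logarithmic branch point.
At -1: an algebraic (square-root) branch point.
At -5/2 + (1/2)*sqrt(29): a pole of order 2; residue (8482/185861)*sqrt(29).


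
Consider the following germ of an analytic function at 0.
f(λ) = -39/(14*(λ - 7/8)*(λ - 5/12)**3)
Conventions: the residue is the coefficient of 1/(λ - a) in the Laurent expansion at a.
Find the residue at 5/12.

At the order-3 pole 5/12 set g(λ) = (λ - (5/12))^3*f(λ) = -39/(14*(λ - 7/8)).
Order-3 pole: residue = g''(a)/2; g''(5/12) = 539136/9317, so the residue is 269568/9317.

The residue is 269568/9317.


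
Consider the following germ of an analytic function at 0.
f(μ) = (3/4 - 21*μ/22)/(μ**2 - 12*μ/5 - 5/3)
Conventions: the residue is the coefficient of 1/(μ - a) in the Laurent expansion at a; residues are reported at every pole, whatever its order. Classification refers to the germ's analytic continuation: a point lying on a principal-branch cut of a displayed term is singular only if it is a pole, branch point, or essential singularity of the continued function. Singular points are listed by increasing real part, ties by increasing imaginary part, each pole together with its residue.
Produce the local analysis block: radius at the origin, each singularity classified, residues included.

Denominator factor (μ**2 - 12*μ/5 - 5/3): discriminant 932/75, real irrational roots 6/5 + (1/15)*sqrt(699) and 6/5 - (1/15)*sqrt(699); poles of order 1, moduli 6/5 + (1/15)*sqrt(699) and -6/5 + (1/15)*sqrt(699).
The radius of convergence is the smallest modulus among the singular points: -6/5 + (1/15)*sqrt(699).
The factor μ**2 - 12*μ/5 - 5/3 splits as (μ - a)(μ - a') with a = 6/5 - (1/15)*sqrt(699), a' = 6/5 + (1/15)*sqrt(699). At the order-1 pole a set g(μ) = (μ - a)*f(μ) = [3/4 - 21*μ/22] / (μ - a').
Simple pole: residue = g(a) at a = 6/5 - (1/15)*sqrt(699), which is -21/44 + (87/20504)*sqrt(699).
The factor μ**2 - 12*μ/5 - 5/3 splits as (μ - a)(μ - a') with a = 6/5 + (1/15)*sqrt(699), a' = 6/5 - (1/15)*sqrt(699). At the order-1 pole a set g(μ) = (μ - a)*f(μ) = [3/4 - 21*μ/22] / (μ - a').
Simple pole: residue = g(a) at a = 6/5 + (1/15)*sqrt(699), which is -21/44 - (87/20504)*sqrt(699).
List the singular points by increasing real part (a conjugate pair: the negative imaginary part first).

Radius of convergence at 0: -6/5 + (1/15)*sqrt(699).
At 6/5 - (1/15)*sqrt(699): a pole of order 1; residue -21/44 + (87/20504)*sqrt(699).
At 6/5 + (1/15)*sqrt(699): a pole of order 1; residue -21/44 - (87/20504)*sqrt(699).


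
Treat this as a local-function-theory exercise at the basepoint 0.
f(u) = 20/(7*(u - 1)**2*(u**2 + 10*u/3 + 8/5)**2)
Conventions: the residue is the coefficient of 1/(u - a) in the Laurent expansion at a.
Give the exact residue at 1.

The residue is -720000/4934783.

At the order-2 pole 1 set g(u) = (u - (1))^2*f(u) = 20/(7*(u**2 + 10*u/3 + 8/5)**2).
Order-2 pole: residue = g'(a); g'(1) = -720000/4934783, so the residue is -720000/4934783.


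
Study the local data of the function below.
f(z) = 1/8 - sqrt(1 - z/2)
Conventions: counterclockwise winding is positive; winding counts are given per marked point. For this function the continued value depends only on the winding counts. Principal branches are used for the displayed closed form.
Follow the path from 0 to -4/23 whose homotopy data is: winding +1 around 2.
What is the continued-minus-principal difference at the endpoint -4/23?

Continued minus principal equals (10/23)*sqrt(23).

The rational part is single-valued and drops out of the difference; each branch term changes only by its own monodromy.
(-1)*sqrt(1 - z/(2)): winding +1 is odd, the square root flips sign, contributing -2*(-1)*sqrt(1 - (-4/23)/(2)) = -2*(-1)*sqrt(25/23) = (10/23)*sqrt(23).
Summing the contributions at z = -4/23 gives (10/23)*sqrt(23).
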